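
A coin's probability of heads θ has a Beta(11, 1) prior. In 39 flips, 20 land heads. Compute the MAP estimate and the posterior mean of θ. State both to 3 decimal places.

Posterior: Beta(11+20, 1+19) = Beta(31, 20).
Mode = (31−1)/(31+20−2) = 30/49 = 0.612.
Mean = 31/(31+20) = 31/51 = 0.608.
Mode > mean: the posterior has a left tail.

MAP estimate = 0.612, posterior mean = 0.608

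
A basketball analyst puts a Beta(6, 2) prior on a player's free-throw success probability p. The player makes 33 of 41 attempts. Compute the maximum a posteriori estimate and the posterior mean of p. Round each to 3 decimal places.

Posterior: Beta(6+33, 2+8) = Beta(39, 10).
Mode = (39−1)/(39+10−2) = 38/47 = 0.809.
Mean = 39/(39+10) = 39/49 = 0.796.

p_MAP = 0.809, E[p|data] = 0.796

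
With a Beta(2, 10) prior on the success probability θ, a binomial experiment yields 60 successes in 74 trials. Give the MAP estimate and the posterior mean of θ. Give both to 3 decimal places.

Posterior: Beta(2+60, 10+14) = Beta(62, 24).
Mode = (62−1)/(62+24−2) = 61/84 = 0.726.
Mean = 62/(62+24) = 62/86 = 0.721.
The mean is pulled below the mode by the posterior's left skew.

MAP = 0.726; posterior mean = 0.721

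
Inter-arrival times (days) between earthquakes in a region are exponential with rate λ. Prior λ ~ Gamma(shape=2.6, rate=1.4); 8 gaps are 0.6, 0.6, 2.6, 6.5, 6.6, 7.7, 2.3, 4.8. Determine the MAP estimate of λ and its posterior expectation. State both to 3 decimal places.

Σ times = 31.7. Posterior: Gamma(shape = 2.6+8 = 10.6, rate = 1.4+31.7 = 33.1).
Mode = (α−1)/β = 9.6/33.1 = 0.290.
Mean = α/β = 10.6/33.1 = 0.320.

λ_MAP = 0.290, E[λ|data] = 0.320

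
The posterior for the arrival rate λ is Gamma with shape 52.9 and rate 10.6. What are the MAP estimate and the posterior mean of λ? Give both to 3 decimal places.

Mode = (α−1)/β = 51.9/10.6 = 4.896.
Mean = α/β = 52.9/10.6 = 4.991.
Mean > mode: the posterior has a right tail.

MAP = 4.896, posterior mean = 4.991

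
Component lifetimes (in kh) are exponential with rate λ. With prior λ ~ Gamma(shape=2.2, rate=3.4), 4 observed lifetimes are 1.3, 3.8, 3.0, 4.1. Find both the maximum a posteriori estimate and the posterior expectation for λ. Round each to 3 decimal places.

MAP = 0.333, posterior mean = 0.397

Σ times = 12.2. Posterior: Gamma(shape = 2.2+4 = 6.2, rate = 3.4+12.2 = 15.6).
Mode = (α−1)/β = 5.2/15.6 = 0.333.
Mean = α/β = 6.2/15.6 = 0.397.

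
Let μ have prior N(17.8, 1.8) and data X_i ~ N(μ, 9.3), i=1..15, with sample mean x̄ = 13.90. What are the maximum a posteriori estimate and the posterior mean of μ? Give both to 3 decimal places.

Posterior for μ is Normal. Precision-weighted mean: (1/1.8·17.8 + 15/9.3·13.90) / (1/1.8 + 15/9.3) = 14.899.
A Normal posterior is symmetric, so mode = mean.

MAP = 14.899, posterior mean = 14.899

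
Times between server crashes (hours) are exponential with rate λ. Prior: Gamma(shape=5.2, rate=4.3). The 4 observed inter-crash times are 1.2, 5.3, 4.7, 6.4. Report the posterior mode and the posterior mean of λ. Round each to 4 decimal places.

λ_MAP = 0.3744, E[λ|data] = 0.4201

Σ times = 17.6. Posterior: Gamma(shape = 5.2+4 = 9.2, rate = 4.3+17.6 = 21.9).
Mode = (α−1)/β = 8.2/21.9 = 0.3744.
Mean = α/β = 9.2/21.9 = 0.4201.
Mean > mode: the posterior has a right tail.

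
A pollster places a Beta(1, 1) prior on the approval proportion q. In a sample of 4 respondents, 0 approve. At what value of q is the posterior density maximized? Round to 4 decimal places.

0.0000

Posterior: Beta(1+0, 1+4) = Beta(1, 5).
Since α = 1 ≤ 1 and β > 1, the Beta density is monotone decreasing on [0,1]; the mode is at 0.
Mean = 1/(1+5) = 0.1667.
This is the posterior mode — the MAP estimate.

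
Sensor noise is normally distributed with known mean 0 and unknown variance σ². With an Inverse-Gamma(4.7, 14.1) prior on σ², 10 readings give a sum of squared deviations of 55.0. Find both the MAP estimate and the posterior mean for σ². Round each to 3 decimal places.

MAP = 3.888, posterior mean = 4.782

Posterior: Inverse-Gamma(shape = 4.7+10/2 = 9.7, scale = 14.1+55.0/2 = 41.6).
Mode = β/(α+1) = 41.6/10.7 = 3.888.
Mean = β/(α−1) = 41.6/8.7 = 4.782.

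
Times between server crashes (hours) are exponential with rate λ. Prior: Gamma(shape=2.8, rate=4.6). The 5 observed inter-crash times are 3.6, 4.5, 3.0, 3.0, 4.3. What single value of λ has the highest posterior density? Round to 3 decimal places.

Σ times = 18.4. Posterior: Gamma(shape = 2.8+5 = 7.8, rate = 4.6+18.4 = 23.0).
Mode = (α−1)/β = 6.8/23.0 = 0.296.
Mean = α/β = 7.8/23.0 = 0.339.
This is the posterior mode — the MAP estimate.

0.296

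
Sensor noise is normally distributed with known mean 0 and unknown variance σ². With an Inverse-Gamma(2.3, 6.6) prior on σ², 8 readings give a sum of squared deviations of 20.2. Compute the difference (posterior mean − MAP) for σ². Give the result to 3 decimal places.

Posterior: Inverse-Gamma(shape = 2.3+8/2 = 6.3, scale = 6.6+20.2/2 = 16.7).
Mode = β/(α+1) = 16.7/7.3 = 2.288.
Mean = β/(α−1) = 16.7/5.3 = 3.151.
Difference = 3.151 − 2.288 = 0.863.

0.863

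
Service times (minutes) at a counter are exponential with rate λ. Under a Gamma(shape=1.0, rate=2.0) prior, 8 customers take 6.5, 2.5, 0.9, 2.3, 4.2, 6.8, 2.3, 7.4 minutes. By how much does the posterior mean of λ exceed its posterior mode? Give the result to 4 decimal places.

0.0287

Σ times = 32.9. Posterior: Gamma(shape = 1.0+8 = 9.0, rate = 2.0+32.9 = 34.9).
Mode = (α−1)/β = 8.0/34.9 = 0.2292.
Mean = α/β = 9.0/34.9 = 0.2579.
Difference = 0.2579 − 0.2292 = 0.0287.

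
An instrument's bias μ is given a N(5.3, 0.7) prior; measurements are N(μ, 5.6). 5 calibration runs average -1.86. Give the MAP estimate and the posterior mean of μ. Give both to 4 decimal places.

Posterior for μ is Normal. Precision-weighted mean: (1/0.7·5.3 + 5/5.6·-1.86) / (1/0.7 + 5/5.6) = 2.5462.
A Normal posterior is symmetric, so mode = mean.

MAP estimate = 2.5462, posterior mean = 2.5462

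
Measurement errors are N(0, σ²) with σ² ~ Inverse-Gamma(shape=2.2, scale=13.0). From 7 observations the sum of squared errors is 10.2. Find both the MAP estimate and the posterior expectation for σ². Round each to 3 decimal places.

Posterior: Inverse-Gamma(shape = 2.2+7/2 = 5.7, scale = 13.0+10.2/2 = 18.1).
Mode = β/(α+1) = 18.1/6.7 = 2.701.
Mean = β/(α−1) = 18.1/4.7 = 3.851.

MAP: 2.701. Posterior mean: 3.851.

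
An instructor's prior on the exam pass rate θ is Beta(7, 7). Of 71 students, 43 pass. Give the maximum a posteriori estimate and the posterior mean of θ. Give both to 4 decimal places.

maximum a posteriori estimate = 0.5904, posterior mean = 0.5882

Posterior: Beta(7+43, 7+28) = Beta(50, 35).
Mode = (50−1)/(50+35−2) = 49/83 = 0.5904.
Mean = 50/(50+35) = 50/85 = 0.5882.
The posterior is left-skewed, so the mode exceeds the mean.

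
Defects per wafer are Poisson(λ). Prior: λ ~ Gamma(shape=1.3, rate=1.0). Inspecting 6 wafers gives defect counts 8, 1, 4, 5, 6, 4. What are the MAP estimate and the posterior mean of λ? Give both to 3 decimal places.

Σ counts = 28. Posterior: Gamma(shape = 1.3+28 = 29.3, rate = 1.0+6 = 7.0).
Mode = (α−1)/β = 28.3/7.0 = 4.043.
Mean = α/β = 29.3/7.0 = 4.186.

MAP: 4.043. Posterior mean: 4.186.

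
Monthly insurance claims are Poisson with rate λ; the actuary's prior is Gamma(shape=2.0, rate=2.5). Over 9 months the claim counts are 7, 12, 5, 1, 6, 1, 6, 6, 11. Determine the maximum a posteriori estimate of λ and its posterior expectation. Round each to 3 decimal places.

MAP = 4.870; posterior mean = 4.957

Σ counts = 55. Posterior: Gamma(shape = 2.0+55 = 57.0, rate = 2.5+9 = 11.5).
Mode = (α−1)/β = 56.0/11.5 = 4.870.
Mean = α/β = 57.0/11.5 = 4.957.
Mean > mode: the posterior has a right tail.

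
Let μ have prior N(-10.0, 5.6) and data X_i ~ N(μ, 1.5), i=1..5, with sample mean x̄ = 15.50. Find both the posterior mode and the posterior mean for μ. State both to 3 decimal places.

Posterior for μ is Normal. Precision-weighted mean: (1/5.6·-10.0 + 5/1.5·15.50) / (1/5.6 + 5/1.5) = 14.203.
A Normal posterior is symmetric, so mode = mean.

MAP = 14.203; posterior mean = 14.203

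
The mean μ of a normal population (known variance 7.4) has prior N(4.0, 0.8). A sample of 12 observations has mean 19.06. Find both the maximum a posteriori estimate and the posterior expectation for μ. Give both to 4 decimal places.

maximum a posteriori estimate = 12.5045, posterior expectation = 12.5045

Posterior for μ is Normal. Precision-weighted mean: (1/0.8·4.0 + 12/7.4·19.06) / (1/0.8 + 12/7.4) = 12.5045.
A Normal posterior is symmetric, so mode = mean.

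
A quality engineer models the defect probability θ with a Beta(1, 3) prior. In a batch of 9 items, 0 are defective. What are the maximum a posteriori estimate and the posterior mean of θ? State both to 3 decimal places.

MAP = 0.000; posterior mean = 0.077

Posterior: Beta(1+0, 3+9) = Beta(1, 12).
Since α = 1 ≤ 1 and β > 1, the Beta density is monotone decreasing on [0,1]; the mode is at 0.
Mean = 1/(1+12) = 0.077.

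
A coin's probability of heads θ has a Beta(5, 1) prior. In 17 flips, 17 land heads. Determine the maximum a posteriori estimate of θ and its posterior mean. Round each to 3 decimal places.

θ_MAP = 1.000, E[θ|data] = 0.957

Posterior: Beta(5+17, 1+0) = Beta(22, 1).
Since β = 1 ≤ 1 and α > 1, the Beta density is monotone increasing on [0,1]; the mode is at 1.
Mean = 22/(22+1) = 0.957.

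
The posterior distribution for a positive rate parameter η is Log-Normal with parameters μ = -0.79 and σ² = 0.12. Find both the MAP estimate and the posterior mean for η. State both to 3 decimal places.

Mode = exp(μ − σ²) = exp(-0.91) = 0.403.
Mean = exp(μ + σ²/2) = exp(-0.730) = 0.482.

MAP estimate = 0.403, posterior mean = 0.482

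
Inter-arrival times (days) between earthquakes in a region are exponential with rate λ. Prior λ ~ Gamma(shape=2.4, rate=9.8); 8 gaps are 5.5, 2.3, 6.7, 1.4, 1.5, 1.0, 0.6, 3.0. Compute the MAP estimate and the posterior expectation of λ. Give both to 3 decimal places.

Σ times = 22.0. Posterior: Gamma(shape = 2.4+8 = 10.4, rate = 9.8+22.0 = 31.8).
Mode = (α−1)/β = 9.4/31.8 = 0.296.
Mean = α/β = 10.4/31.8 = 0.327.

MAP = 0.296; posterior mean = 0.327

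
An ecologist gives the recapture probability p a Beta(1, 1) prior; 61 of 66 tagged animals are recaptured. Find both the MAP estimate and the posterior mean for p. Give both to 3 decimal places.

Posterior: Beta(1+61, 1+5) = Beta(62, 6).
Mode = (62−1)/(62+6−2) = 61/66 = 0.924.
Mean = 62/(62+6) = 62/68 = 0.912.

MAP = 0.924, posterior mean = 0.912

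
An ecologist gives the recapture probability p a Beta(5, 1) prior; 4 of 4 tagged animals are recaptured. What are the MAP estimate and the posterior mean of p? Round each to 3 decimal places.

Posterior: Beta(5+4, 1+0) = Beta(9, 1).
Since β = 1 ≤ 1 and α > 1, the Beta density is monotone increasing on [0,1]; the mode is at 1.
Mean = 9/(9+1) = 0.900.
The posterior is left-skewed, so the mode exceeds the mean.

MAP = 1.000; posterior mean = 0.900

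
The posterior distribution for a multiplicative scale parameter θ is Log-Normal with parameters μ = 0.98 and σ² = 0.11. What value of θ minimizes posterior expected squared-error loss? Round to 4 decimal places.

2.8151

Mode = exp(μ − σ²) = exp(0.87) = 2.3869.
Mean = exp(μ + σ²/2) = exp(1.035) = 2.8151.
Squared-error loss ⇒ the optimal estimator is the posterior mean.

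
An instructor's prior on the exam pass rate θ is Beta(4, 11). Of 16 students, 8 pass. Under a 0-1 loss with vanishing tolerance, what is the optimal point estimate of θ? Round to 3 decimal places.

0.379

Posterior: Beta(4+8, 11+8) = Beta(12, 19).
Mode = (12−1)/(12+19−2) = 11/29 = 0.379.
Mean = 12/(12+19) = 12/31 = 0.387.
This is the posterior mode — the MAP estimate.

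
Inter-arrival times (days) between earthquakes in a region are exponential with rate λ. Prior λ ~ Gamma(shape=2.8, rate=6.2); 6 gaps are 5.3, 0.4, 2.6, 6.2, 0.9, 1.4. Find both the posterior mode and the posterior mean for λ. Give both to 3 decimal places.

Σ times = 16.8. Posterior: Gamma(shape = 2.8+6 = 8.8, rate = 6.2+16.8 = 23.0).
Mode = (α−1)/β = 7.8/23.0 = 0.339.
Mean = α/β = 8.8/23.0 = 0.383.
The mean is pulled above the mode by the posterior's right skew.

MAP = 0.339; posterior mean = 0.383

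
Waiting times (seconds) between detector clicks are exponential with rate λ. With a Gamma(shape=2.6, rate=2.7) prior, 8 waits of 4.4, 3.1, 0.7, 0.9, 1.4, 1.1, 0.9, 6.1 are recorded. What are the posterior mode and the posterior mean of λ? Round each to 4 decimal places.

MAP: 0.4507. Posterior mean: 0.4977.

Σ times = 18.6. Posterior: Gamma(shape = 2.6+8 = 10.6, rate = 2.7+18.6 = 21.3).
Mode = (α−1)/β = 9.6/21.3 = 0.4507.
Mean = α/β = 10.6/21.3 = 0.4977.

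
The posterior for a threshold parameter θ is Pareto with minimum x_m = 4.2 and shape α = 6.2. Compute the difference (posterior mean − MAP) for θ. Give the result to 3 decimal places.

The Pareto density is strictly decreasing on [x_m, ∞), so the mode is x_m = 4.200.
Mean = α·x_m/(α−1) = 6.2·4.2/5.2 = 5.008.
Difference = 5.008 − 4.200 = 0.808.

0.808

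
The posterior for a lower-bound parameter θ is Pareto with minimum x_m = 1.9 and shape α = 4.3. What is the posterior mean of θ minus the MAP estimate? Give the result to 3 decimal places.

The Pareto density is strictly decreasing on [x_m, ∞), so the mode is x_m = 1.900.
Mean = α·x_m/(α−1) = 4.3·1.9/3.3 = 2.476.
Difference = 2.476 − 1.900 = 0.576.
The mean is pulled above the mode by the posterior's right skew.

0.576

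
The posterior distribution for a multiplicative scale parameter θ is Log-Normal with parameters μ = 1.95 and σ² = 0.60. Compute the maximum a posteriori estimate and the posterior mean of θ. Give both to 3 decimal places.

MAP = 3.857, posterior mean = 9.488

Mode = exp(μ − σ²) = exp(1.35) = 3.857.
Mean = exp(μ + σ²/2) = exp(2.250) = 9.488.
The mean is pulled above the mode by the posterior's right skew.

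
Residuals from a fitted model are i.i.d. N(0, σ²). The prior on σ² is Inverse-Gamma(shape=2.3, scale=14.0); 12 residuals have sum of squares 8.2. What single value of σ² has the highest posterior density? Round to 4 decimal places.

Posterior: Inverse-Gamma(shape = 2.3+12/2 = 8.3, scale = 14.0+8.2/2 = 18.1).
Mode = β/(α+1) = 18.1/9.3 = 1.9462.
Mean = β/(α−1) = 18.1/7.3 = 2.4795.
This is the posterior mode — the MAP estimate.

1.9462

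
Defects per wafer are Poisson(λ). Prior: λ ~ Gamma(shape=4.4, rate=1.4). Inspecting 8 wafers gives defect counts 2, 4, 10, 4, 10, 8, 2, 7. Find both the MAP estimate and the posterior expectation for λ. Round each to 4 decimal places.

MAP = 5.3617, posterior mean = 5.4681

Σ counts = 47. Posterior: Gamma(shape = 4.4+47 = 51.4, rate = 1.4+8 = 9.4).
Mode = (α−1)/β = 50.4/9.4 = 5.3617.
Mean = α/β = 51.4/9.4 = 5.4681.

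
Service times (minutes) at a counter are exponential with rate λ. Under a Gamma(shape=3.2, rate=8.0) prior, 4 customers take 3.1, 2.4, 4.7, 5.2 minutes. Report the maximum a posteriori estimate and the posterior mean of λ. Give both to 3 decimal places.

maximum a posteriori estimate = 0.265, posterior mean = 0.308

Σ times = 15.4. Posterior: Gamma(shape = 3.2+4 = 7.2, rate = 8.0+15.4 = 23.4).
Mode = (α−1)/β = 6.2/23.4 = 0.265.
Mean = α/β = 7.2/23.4 = 0.308.
The mean is pulled above the mode by the posterior's right skew.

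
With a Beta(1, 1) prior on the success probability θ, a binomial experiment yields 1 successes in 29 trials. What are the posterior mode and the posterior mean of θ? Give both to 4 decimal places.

Posterior: Beta(1+1, 1+28) = Beta(2, 29).
Mode = (2−1)/(2+29−2) = 1/29 = 0.0345.
With a flat prior the MAP equals the MLE, 1/29.
Mean = 2/(2+29) = 2/31 = 0.0645.

θ_MAP = 0.0345, E[θ|data] = 0.0645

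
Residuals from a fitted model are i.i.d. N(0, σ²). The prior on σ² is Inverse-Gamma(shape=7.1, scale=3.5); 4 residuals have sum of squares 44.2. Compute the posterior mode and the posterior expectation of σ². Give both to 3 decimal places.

Posterior: Inverse-Gamma(shape = 7.1+4/2 = 9.1, scale = 3.5+44.2/2 = 25.6).
Mode = β/(α+1) = 25.6/10.1 = 2.535.
Mean = β/(α−1) = 25.6/8.1 = 3.160.
The posterior is right-skewed, so the mean exceeds the mode.

posterior mode = 2.535, posterior expectation = 3.160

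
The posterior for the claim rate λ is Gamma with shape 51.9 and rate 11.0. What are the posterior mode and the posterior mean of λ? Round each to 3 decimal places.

posterior mode = 4.627, posterior mean = 4.718

Mode = (α−1)/β = 50.9/11.0 = 4.627.
Mean = α/β = 51.9/11.0 = 4.718.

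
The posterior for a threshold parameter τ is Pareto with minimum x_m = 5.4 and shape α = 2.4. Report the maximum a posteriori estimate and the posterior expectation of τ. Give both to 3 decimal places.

MAP: 5.400. Posterior mean: 9.257.

The Pareto density is strictly decreasing on [x_m, ∞), so the mode is x_m = 5.400.
Mean = α·x_m/(α−1) = 2.4·5.4/1.4 = 9.257.
Mean > mode: the posterior has a right tail.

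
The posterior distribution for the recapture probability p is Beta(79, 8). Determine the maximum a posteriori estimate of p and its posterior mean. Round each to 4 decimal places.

Mode = (79−1)/(79+8−2) = 78/85 = 0.9176.
Mean = 79/(79+8) = 79/87 = 0.9080.
Left-skewed posterior ⇒ mean < mode.

MAP: 0.9176. Posterior mean: 0.9080.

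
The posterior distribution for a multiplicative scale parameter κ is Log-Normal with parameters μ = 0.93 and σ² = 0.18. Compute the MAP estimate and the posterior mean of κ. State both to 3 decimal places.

Mode = exp(μ − σ²) = exp(0.75) = 2.117.
Mean = exp(μ + σ²/2) = exp(1.020) = 2.773.

MAP estimate = 2.117, posterior mean = 2.773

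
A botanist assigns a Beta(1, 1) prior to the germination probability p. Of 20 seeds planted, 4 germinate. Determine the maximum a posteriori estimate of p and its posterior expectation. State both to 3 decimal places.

Posterior: Beta(1+4, 1+16) = Beta(5, 17).
Mode = (5−1)/(5+17−2) = 4/20 = 0.200.
With a flat prior the MAP equals the MLE, 4/20.
Mean = 5/(5+17) = 5/22 = 0.227.

MAP = 0.200; posterior mean = 0.227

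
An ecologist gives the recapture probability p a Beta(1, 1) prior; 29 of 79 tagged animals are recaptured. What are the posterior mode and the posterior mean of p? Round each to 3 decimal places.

Posterior: Beta(1+29, 1+50) = Beta(30, 51).
Mode = (30−1)/(30+51−2) = 29/79 = 0.367.
With a flat prior the MAP equals the MLE, 29/79.
Mean = 30/(30+51) = 30/81 = 0.370.

MAP: 0.367. Posterior mean: 0.370.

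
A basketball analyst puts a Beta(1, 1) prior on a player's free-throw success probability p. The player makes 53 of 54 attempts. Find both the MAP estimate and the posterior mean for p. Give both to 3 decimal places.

Posterior: Beta(1+53, 1+1) = Beta(54, 2).
Mode = (54−1)/(54+2−2) = 53/54 = 0.981.
With a flat prior the MAP equals the MLE, 53/54.
Mean = 54/(54+2) = 54/56 = 0.964.
The mean is pulled below the mode by the posterior's left skew.

MAP = 0.981, posterior mean = 0.964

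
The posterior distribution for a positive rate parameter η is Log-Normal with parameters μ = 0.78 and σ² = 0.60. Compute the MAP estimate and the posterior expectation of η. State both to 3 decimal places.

Mode = exp(μ − σ²) = exp(0.18) = 1.197.
Mean = exp(μ + σ²/2) = exp(1.080) = 2.945.

MAP estimate = 1.197, posterior expectation = 2.945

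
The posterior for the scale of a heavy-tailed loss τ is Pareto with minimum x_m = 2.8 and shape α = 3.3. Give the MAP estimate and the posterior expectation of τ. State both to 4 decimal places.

The Pareto density is strictly decreasing on [x_m, ∞), so the mode is x_m = 2.8000.
Mean = α·x_m/(α−1) = 3.3·2.8/2.3 = 4.0174.
The posterior is right-skewed, so the mean exceeds the mode.

MAP = 2.8000, posterior mean = 4.0174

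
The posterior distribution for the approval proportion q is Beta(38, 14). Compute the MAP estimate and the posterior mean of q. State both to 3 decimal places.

Mode = (38−1)/(38+14−2) = 37/50 = 0.740.
Mean = 38/(38+14) = 38/52 = 0.731.
Left-skewed posterior ⇒ mean < mode.

MAP = 0.740; posterior mean = 0.731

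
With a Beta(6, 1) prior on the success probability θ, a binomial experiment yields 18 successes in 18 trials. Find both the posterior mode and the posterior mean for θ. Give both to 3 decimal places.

posterior mode = 1.000, posterior mean = 0.960

Posterior: Beta(6+18, 1+0) = Beta(24, 1).
Since β = 1 ≤ 1 and α > 1, the Beta density is monotone increasing on [0,1]; the mode is at 1.
Mean = 24/(24+1) = 0.960.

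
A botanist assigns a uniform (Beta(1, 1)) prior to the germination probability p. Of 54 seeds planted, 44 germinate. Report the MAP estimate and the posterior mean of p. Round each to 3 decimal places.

p_MAP = 0.815, E[p|data] = 0.804

Posterior: Beta(1+44, 1+10) = Beta(45, 11).
Mode = (45−1)/(45+11−2) = 44/54 = 0.815.
With a flat prior the MAP equals the MLE, 44/54.
Mean = 45/(45+11) = 45/56 = 0.804.
Left-skewed posterior ⇒ mean < mode.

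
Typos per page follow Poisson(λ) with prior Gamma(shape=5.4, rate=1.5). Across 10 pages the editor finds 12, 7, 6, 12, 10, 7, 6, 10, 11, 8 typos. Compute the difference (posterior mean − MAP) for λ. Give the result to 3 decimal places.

0.087

Σ counts = 89. Posterior: Gamma(shape = 5.4+89 = 94.4, rate = 1.5+10 = 11.5).
Mode = (α−1)/β = 93.4/11.5 = 8.122.
Mean = α/β = 94.4/11.5 = 8.209.
Difference = 8.209 − 8.122 = 0.087.
Right-skewed posterior ⇒ mode < mean.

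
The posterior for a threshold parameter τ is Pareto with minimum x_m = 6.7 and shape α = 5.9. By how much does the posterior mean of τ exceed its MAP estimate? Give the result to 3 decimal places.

1.367

The Pareto density is strictly decreasing on [x_m, ∞), so the mode is x_m = 6.700.
Mean = α·x_m/(α−1) = 5.9·6.7/4.9 = 8.067.
Difference = 8.067 − 6.700 = 1.367.
The posterior is right-skewed, so the mean exceeds the mode.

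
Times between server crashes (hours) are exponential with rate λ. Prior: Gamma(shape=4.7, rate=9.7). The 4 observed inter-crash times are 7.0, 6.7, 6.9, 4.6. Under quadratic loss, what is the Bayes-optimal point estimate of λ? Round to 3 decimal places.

0.249

Σ times = 25.2. Posterior: Gamma(shape = 4.7+4 = 8.7, rate = 9.7+25.2 = 34.9).
Mode = (α−1)/β = 7.7/34.9 = 0.221.
Mean = α/β = 8.7/34.9 = 0.249.
Quadratic loss ⇒ the optimal estimator is the posterior mean.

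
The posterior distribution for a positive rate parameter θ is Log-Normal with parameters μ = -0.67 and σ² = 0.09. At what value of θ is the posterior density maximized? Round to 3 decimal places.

Mode = exp(μ − σ²) = exp(-0.76) = 0.468.
Mean = exp(μ + σ²/2) = exp(-0.625) = 0.535.
This is the posterior mode — the MAP estimate.

0.468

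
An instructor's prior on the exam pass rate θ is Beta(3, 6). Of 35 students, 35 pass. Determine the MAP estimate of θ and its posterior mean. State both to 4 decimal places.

Posterior: Beta(3+35, 6+0) = Beta(38, 6).
Mode = (38−1)/(38+6−2) = 37/42 = 0.8810.
Mean = 38/(38+6) = 38/44 = 0.8636.
Mode > mean: the posterior has a left tail.

MAP = 0.8810, posterior mean = 0.8636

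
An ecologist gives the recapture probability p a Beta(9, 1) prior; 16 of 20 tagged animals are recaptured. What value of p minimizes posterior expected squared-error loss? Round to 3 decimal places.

0.833

Posterior: Beta(9+16, 1+4) = Beta(25, 5).
Mode = (25−1)/(25+5−2) = 24/28 = 0.857.
Mean = 25/(25+5) = 25/30 = 0.833.
Squared-error loss ⇒ the optimal estimator is the posterior mean.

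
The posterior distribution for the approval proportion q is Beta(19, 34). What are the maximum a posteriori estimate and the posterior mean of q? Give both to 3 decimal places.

Mode = (19−1)/(19+34−2) = 18/51 = 0.353.
Mean = 19/(19+34) = 19/53 = 0.358.
Mean > mode: the posterior has a right tail.

MAP = 0.353; posterior mean = 0.358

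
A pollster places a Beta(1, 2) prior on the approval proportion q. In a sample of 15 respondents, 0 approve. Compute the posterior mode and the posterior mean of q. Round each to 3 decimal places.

MAP = 0.000; posterior mean = 0.056

Posterior: Beta(1+0, 2+15) = Beta(1, 17).
Since α = 1 ≤ 1 and β > 1, the Beta density is monotone decreasing on [0,1]; the mode is at 0.
Mean = 1/(1+17) = 0.056.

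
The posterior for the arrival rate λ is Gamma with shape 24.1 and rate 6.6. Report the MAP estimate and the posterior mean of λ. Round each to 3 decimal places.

Mode = (α−1)/β = 23.1/6.6 = 3.500.
Mean = α/β = 24.1/6.6 = 3.652.

MAP: 3.500. Posterior mean: 3.652.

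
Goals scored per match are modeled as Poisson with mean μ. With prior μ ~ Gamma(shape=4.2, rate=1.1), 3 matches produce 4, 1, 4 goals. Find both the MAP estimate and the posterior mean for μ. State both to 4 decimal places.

Σ counts = 9. Posterior: Gamma(shape = 4.2+9 = 13.2, rate = 1.1+3 = 4.1).
Mode = (α−1)/β = 12.2/4.1 = 2.9756.
Mean = α/β = 13.2/4.1 = 3.2195.

MAP = 2.9756; posterior mean = 3.2195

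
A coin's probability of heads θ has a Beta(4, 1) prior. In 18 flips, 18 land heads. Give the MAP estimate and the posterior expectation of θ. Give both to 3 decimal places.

MAP estimate = 1.000, posterior expectation = 0.957

Posterior: Beta(4+18, 1+0) = Beta(22, 1).
Since β = 1 ≤ 1 and α > 1, the Beta density is monotone increasing on [0,1]; the mode is at 1.
Mean = 22/(22+1) = 0.957.
The posterior is left-skewed, so the mode exceeds the mean.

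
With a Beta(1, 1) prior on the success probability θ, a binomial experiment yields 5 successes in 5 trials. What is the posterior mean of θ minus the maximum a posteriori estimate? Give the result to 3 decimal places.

-0.143

Posterior: Beta(1+5, 1+0) = Beta(6, 1).
Since β = 1 ≤ 1 and α > 1, the Beta density is monotone increasing on [0,1]; the mode is at 1.
Mean = 6/(6+1) = 0.857.
Difference = 0.857 − 1.000 = -0.143.
The mean is pulled below the mode by the posterior's left skew.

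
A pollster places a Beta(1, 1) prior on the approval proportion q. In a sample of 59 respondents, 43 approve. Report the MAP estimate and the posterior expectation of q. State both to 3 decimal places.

q_MAP = 0.729, E[q|data] = 0.721

Posterior: Beta(1+43, 1+16) = Beta(44, 17).
Mode = (44−1)/(44+17−2) = 43/59 = 0.729.
With a flat prior the MAP equals the MLE, 43/59.
Mean = 44/(44+17) = 44/61 = 0.721.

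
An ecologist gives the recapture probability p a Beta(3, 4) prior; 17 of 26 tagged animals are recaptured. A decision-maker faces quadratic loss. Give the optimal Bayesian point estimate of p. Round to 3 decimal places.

0.606

Posterior: Beta(3+17, 4+9) = Beta(20, 13).
Mode = (20−1)/(20+13−2) = 19/31 = 0.613.
Mean = 20/(20+13) = 20/33 = 0.606.
Quadratic loss ⇒ the optimal estimator is the posterior mean.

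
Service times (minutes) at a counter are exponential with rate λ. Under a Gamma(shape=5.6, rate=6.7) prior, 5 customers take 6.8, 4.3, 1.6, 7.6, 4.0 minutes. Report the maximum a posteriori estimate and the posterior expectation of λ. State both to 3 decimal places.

Σ times = 24.3. Posterior: Gamma(shape = 5.6+5 = 10.6, rate = 6.7+24.3 = 31.0).
Mode = (α−1)/β = 9.6/31.0 = 0.310.
Mean = α/β = 10.6/31.0 = 0.342.
Mean > mode: the posterior has a right tail.

MAP: 0.310. Posterior mean: 0.342.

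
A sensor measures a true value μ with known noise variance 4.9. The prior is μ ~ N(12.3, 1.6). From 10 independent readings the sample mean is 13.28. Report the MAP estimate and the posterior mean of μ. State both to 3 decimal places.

Posterior for μ is Normal. Precision-weighted mean: (1/1.6·12.3 + 10/4.9·13.28) / (1/1.6 + 10/4.9) = 13.050.
A Normal posterior is symmetric, so mode = mean.

MAP: 13.050. Posterior mean: 13.050.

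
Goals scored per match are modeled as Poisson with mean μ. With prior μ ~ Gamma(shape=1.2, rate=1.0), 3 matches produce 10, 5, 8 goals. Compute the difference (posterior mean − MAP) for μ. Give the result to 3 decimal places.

Σ counts = 23. Posterior: Gamma(shape = 1.2+23 = 24.2, rate = 1.0+3 = 4.0).
Mode = (α−1)/β = 23.2/4.0 = 5.800.
Mean = α/β = 24.2/4.0 = 6.050.
Difference = 6.050 − 5.800 = 0.250.

0.250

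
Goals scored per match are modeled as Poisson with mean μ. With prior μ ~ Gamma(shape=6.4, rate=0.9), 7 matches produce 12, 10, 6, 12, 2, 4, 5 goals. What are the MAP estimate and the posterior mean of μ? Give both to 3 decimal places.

MAP estimate = 7.139, posterior mean = 7.266

Σ counts = 51. Posterior: Gamma(shape = 6.4+51 = 57.4, rate = 0.9+7 = 7.9).
Mode = (α−1)/β = 56.4/7.9 = 7.139.
Mean = α/β = 57.4/7.9 = 7.266.
The mean is pulled above the mode by the posterior's right skew.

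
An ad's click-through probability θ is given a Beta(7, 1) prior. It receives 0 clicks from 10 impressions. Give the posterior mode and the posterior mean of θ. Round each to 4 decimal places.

Posterior: Beta(7+0, 1+10) = Beta(7, 11).
Mode = (7−1)/(7+11−2) = 6/16 = 0.3750.
Mean = 7/(7+11) = 7/18 = 0.3889.
The posterior is right-skewed, so the mean exceeds the mode.

MAP = 0.3750; posterior mean = 0.3889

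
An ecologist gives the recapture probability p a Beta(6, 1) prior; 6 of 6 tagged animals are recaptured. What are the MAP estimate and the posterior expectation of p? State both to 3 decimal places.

MAP = 1.000; posterior mean = 0.923

Posterior: Beta(6+6, 1+0) = Beta(12, 1).
Since β = 1 ≤ 1 and α > 1, the Beta density is monotone increasing on [0,1]; the mode is at 1.
Mean = 12/(12+1) = 0.923.
The mean is pulled below the mode by the posterior's left skew.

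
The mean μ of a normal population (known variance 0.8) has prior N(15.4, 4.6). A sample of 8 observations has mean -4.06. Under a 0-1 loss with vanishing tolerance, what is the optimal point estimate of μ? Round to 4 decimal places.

Posterior for μ is Normal. Precision-weighted mean: (1/4.6·15.4 + 8/0.8·-4.06) / (1/4.6 + 8/0.8) = -3.6460.
A Normal posterior is symmetric, so mode = mean.
This is the posterior mode — the MAP estimate.

-3.6460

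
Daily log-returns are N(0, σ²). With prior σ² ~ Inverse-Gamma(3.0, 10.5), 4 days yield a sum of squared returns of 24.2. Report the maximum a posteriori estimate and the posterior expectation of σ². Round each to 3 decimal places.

MAP = 3.767, posterior mean = 5.650

Posterior: Inverse-Gamma(shape = 3.0+4/2 = 5.0, scale = 10.5+24.2/2 = 22.6).
Mode = β/(α+1) = 22.6/6.0 = 3.767.
Mean = β/(α−1) = 22.6/4.0 = 5.650.
Right-skewed posterior ⇒ mode < mean.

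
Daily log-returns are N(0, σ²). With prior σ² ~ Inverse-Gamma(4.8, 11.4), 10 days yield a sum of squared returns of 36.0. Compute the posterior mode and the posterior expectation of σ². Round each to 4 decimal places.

MAP: 2.7222. Posterior mean: 3.3409.

Posterior: Inverse-Gamma(shape = 4.8+10/2 = 9.8, scale = 11.4+36.0/2 = 29.4).
Mode = β/(α+1) = 29.4/10.8 = 2.7222.
Mean = β/(α−1) = 29.4/8.8 = 3.3409.
The mean is pulled above the mode by the posterior's right skew.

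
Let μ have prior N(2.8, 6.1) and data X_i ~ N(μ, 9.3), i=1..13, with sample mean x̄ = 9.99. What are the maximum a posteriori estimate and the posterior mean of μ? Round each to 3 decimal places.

Posterior for μ is Normal. Precision-weighted mean: (1/6.1·2.8 + 13/9.3·9.99) / (1/6.1 + 13/9.3) = 9.235.
A Normal posterior is symmetric, so mode = mean.

MAP: 9.235. Posterior mean: 9.235.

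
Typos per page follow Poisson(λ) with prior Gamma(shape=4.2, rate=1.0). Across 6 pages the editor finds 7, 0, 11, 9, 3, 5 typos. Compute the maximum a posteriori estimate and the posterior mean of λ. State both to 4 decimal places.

MAP: 5.4571. Posterior mean: 5.6000.

Σ counts = 35. Posterior: Gamma(shape = 4.2+35 = 39.2, rate = 1.0+6 = 7.0).
Mode = (α−1)/β = 38.2/7.0 = 5.4571.
Mean = α/β = 39.2/7.0 = 5.6000.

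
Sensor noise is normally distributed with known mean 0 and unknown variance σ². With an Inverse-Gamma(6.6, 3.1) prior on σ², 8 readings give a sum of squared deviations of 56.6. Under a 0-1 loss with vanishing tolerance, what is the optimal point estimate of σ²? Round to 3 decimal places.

Posterior: Inverse-Gamma(shape = 6.6+8/2 = 10.6, scale = 3.1+56.6/2 = 31.4).
Mode = β/(α+1) = 31.4/11.6 = 2.707.
Mean = β/(α−1) = 31.4/9.6 = 3.271.
This is the posterior mode — the MAP estimate.

2.707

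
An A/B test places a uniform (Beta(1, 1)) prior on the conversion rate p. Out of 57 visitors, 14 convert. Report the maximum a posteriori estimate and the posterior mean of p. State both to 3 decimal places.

Posterior: Beta(1+14, 1+43) = Beta(15, 44).
Mode = (15−1)/(15+44−2) = 14/57 = 0.246.
With a flat prior the MAP equals the MLE, 14/57.
Mean = 15/(15+44) = 15/59 = 0.254.
Right-skewed posterior ⇒ mode < mean.

MAP: 0.246. Posterior mean: 0.254.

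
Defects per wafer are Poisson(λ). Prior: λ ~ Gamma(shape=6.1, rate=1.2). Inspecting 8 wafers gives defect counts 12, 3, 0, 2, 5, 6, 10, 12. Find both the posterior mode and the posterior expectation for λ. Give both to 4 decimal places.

Σ counts = 50. Posterior: Gamma(shape = 6.1+50 = 56.1, rate = 1.2+8 = 9.2).
Mode = (α−1)/β = 55.1/9.2 = 5.9891.
Mean = α/β = 56.1/9.2 = 6.0978.
Right-skewed posterior ⇒ mode < mean.

MAP = 5.9891, posterior mean = 6.0978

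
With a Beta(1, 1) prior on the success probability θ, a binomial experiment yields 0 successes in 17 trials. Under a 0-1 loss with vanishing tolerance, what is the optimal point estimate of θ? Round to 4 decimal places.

0.0000

Posterior: Beta(1+0, 1+17) = Beta(1, 18).
Since α = 1 ≤ 1 and β > 1, the Beta density is monotone decreasing on [0,1]; the mode is at 0.
Mean = 1/(1+18) = 0.0526.
This is the posterior mode — the MAP estimate.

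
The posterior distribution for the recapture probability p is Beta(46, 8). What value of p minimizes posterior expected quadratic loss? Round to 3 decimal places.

Mode = (46−1)/(46+8−2) = 45/52 = 0.865.
Mean = 46/(46+8) = 46/54 = 0.852.
Quadratic loss ⇒ the optimal estimator is the posterior mean.

0.852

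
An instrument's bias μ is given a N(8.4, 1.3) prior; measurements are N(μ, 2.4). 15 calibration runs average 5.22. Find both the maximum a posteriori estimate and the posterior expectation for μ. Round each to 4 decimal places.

maximum a posteriori estimate = 5.5685, posterior expectation = 5.5685

Posterior for μ is Normal. Precision-weighted mean: (1/1.3·8.4 + 15/2.4·5.22) / (1/1.3 + 15/2.4) = 5.5685.
A Normal posterior is symmetric, so mode = mean.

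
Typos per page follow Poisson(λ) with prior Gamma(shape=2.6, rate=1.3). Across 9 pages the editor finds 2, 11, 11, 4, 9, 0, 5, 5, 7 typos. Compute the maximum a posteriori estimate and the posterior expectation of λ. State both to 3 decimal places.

MAP = 5.398, posterior mean = 5.495

Σ counts = 54. Posterior: Gamma(shape = 2.6+54 = 56.6, rate = 1.3+9 = 10.3).
Mode = (α−1)/β = 55.6/10.3 = 5.398.
Mean = α/β = 56.6/10.3 = 5.495.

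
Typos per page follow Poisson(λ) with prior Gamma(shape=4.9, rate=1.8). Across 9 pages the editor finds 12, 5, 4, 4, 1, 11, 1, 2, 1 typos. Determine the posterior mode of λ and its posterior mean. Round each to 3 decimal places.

Σ counts = 41. Posterior: Gamma(shape = 4.9+41 = 45.9, rate = 1.8+9 = 10.8).
Mode = (α−1)/β = 44.9/10.8 = 4.157.
Mean = α/β = 45.9/10.8 = 4.250.
The mean is pulled above the mode by the posterior's right skew.

MAP = 4.157; posterior mean = 4.250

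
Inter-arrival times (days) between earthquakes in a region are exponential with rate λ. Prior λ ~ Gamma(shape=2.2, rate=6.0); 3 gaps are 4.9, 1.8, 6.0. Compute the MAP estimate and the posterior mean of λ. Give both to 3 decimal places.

Σ times = 12.7. Posterior: Gamma(shape = 2.2+3 = 5.2, rate = 6.0+12.7 = 18.7).
Mode = (α−1)/β = 4.2/18.7 = 0.225.
Mean = α/β = 5.2/18.7 = 0.278.
The posterior is right-skewed, so the mean exceeds the mode.

MAP estimate = 0.225, posterior mean = 0.278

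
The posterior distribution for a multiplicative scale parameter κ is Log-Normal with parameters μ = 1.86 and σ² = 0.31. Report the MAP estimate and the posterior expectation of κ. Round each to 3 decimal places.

Mode = exp(μ − σ²) = exp(1.55) = 4.711.
Mean = exp(μ + σ²/2) = exp(2.015) = 7.501.

MAP estimate = 4.711, posterior expectation = 7.501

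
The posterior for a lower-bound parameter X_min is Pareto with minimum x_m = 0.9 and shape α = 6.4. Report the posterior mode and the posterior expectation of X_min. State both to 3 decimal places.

posterior mode = 0.900, posterior expectation = 1.067

The Pareto density is strictly decreasing on [x_m, ∞), so the mode is x_m = 0.900.
Mean = α·x_m/(α−1) = 6.4·0.9/5.4 = 1.067.
Mean > mode: the posterior has a right tail.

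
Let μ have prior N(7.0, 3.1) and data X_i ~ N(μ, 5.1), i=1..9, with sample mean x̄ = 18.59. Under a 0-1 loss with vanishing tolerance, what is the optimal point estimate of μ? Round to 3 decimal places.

16.799

Posterior for μ is Normal. Precision-weighted mean: (1/3.1·7.0 + 9/5.1·18.59) / (1/3.1 + 9/5.1) = 16.799.
A Normal posterior is symmetric, so mode = mean.
This is the posterior mode — the MAP estimate.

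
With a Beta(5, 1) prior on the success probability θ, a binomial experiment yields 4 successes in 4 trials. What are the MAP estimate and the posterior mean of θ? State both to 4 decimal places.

Posterior: Beta(5+4, 1+0) = Beta(9, 1).
Since β = 1 ≤ 1 and α > 1, the Beta density is monotone increasing on [0,1]; the mode is at 1.
Mean = 9/(9+1) = 0.9000.

MAP estimate = 1.0000, posterior mean = 0.9000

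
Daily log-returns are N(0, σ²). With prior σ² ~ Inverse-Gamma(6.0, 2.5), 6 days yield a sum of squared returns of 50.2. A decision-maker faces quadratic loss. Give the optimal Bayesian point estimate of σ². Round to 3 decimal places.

Posterior: Inverse-Gamma(shape = 6.0+6/2 = 9.0, scale = 2.5+50.2/2 = 27.6).
Mode = β/(α+1) = 27.6/10.0 = 2.760.
Mean = β/(α−1) = 27.6/8.0 = 3.450.
Quadratic loss ⇒ the optimal estimator is the posterior mean.

3.450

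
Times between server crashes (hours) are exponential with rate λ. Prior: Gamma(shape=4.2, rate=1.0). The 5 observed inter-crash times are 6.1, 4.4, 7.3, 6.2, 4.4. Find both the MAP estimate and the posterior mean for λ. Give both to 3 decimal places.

MAP = 0.279, posterior mean = 0.313

Σ times = 28.4. Posterior: Gamma(shape = 4.2+5 = 9.2, rate = 1.0+28.4 = 29.4).
Mode = (α−1)/β = 8.2/29.4 = 0.279.
Mean = α/β = 9.2/29.4 = 0.313.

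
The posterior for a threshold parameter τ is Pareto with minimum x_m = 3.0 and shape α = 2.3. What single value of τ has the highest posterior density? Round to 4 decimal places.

3.0000

The Pareto density is strictly decreasing on [x_m, ∞), so the mode is x_m = 3.0000.
Mean = α·x_m/(α−1) = 2.3·3.0/1.3 = 5.3077.
This is the posterior mode — the MAP estimate.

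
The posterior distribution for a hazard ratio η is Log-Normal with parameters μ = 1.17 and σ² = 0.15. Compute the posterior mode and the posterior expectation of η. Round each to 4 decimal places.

Mode = exp(μ − σ²) = exp(1.02) = 2.7732.
Mean = exp(μ + σ²/2) = exp(1.245) = 3.4729.

MAP = 2.7732, posterior mean = 3.4729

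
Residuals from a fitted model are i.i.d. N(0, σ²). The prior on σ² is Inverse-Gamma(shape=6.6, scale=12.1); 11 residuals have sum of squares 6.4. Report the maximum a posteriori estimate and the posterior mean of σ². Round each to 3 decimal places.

MAP: 1.168. Posterior mean: 1.378.

Posterior: Inverse-Gamma(shape = 6.6+11/2 = 12.1, scale = 12.1+6.4/2 = 15.3).
Mode = β/(α+1) = 15.3/13.1 = 1.168.
Mean = β/(α−1) = 15.3/11.1 = 1.378.
The mean is pulled above the mode by the posterior's right skew.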